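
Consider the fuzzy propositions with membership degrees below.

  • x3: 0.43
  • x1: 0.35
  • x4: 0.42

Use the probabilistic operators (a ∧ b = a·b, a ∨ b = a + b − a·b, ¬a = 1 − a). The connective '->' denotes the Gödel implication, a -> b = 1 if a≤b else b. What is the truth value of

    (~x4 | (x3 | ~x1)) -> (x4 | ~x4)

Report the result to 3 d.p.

0.756

~x4 = 1 − 0.4200 = 0.5800
~x1 = 1 − 0.3500 = 0.6500
x3 | ~x1 = a + b − a·b on (0.4300, 0.6500) = 0.8005
~x4 | (x3 | ~x1) = a + b − a·b on (0.5800, 0.8005) = 0.9162
~x4 = 1 − 0.4200 = 0.5800
x4 | ~x4 = a + b − a·b on (0.4200, 0.5800) = 0.7564
(~x4 | (x3 | ~x1)) -> (x4 | ~x4)  [Gödel: 1 if a≤b else b] with a=0.9162, b=0.7564 → 0.7564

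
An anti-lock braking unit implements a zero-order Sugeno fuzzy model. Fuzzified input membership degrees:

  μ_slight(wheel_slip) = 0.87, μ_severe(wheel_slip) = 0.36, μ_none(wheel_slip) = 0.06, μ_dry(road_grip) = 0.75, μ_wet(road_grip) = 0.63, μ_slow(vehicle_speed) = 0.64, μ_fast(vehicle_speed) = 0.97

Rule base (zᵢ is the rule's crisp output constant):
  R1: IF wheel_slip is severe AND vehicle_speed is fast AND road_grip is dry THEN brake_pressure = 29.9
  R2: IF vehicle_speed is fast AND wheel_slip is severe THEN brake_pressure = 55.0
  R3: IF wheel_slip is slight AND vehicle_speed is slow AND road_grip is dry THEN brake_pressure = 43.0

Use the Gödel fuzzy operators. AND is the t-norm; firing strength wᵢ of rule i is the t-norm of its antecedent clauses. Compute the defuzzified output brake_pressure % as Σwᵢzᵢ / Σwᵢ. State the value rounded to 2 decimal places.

R1 (z=29.9): severe=0.36, fast=0.97, dry=0.75; AND[min(a, b)] → w = 0.36
R2 (z=55.0): fast=0.97, severe=0.36; AND[min(a, b)] → w = 0.36
R3 (z=43.0): slight=0.87, slow=0.64, dry=0.75; AND[min(a, b)] → w = 0.64
Weighted average = (0.36·29.9 + 0.36·55.0 + 0.64·43.0) / (0.36 + 0.36 + 0.64)
  = 58.0840 / 1.3600 = 42.71

42.71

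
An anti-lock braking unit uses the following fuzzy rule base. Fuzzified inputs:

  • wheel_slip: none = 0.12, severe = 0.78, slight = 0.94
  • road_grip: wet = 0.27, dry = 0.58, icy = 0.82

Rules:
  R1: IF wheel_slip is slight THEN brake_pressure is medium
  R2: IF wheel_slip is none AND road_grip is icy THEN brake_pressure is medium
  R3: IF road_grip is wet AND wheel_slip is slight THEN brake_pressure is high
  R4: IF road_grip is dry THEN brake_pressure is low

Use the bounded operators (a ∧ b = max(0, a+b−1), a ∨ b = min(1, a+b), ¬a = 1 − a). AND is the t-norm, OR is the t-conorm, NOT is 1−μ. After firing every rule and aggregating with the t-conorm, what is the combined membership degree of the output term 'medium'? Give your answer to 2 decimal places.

0.94

R1: slight=0.94 → w = 0.94
R2: none=0.12, icy=0.82; AND[max(0, a+b−1)] → w = 0.00
R3: wet=0.27, slight=0.94; AND[max(0, a+b−1)] → w = 0.21
R4: dry=0.58 → w = 0.58
Rules with consequent 'medium': {R1, R2} → strengths 0.94, 0.00
Aggregate via t-conorm [min(1, a+b)]: 0.94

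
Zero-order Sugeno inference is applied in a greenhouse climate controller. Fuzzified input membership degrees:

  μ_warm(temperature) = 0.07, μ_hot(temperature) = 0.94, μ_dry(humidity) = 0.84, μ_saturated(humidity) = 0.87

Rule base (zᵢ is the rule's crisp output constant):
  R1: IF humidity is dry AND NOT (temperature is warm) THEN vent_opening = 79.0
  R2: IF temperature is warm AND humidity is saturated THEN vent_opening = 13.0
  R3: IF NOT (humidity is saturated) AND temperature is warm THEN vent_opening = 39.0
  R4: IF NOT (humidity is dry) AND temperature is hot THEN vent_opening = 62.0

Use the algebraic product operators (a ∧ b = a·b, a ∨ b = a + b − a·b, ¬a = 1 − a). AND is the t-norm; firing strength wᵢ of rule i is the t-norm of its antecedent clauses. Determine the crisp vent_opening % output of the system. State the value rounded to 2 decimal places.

R1 (z=79.0): dry=0.84, ¬warm=1−0.07=0.93; AND[a·b] → w = 0.7812
R2 (z=13.0): warm=0.07, saturated=0.87; AND[a·b] → w = 0.0609
R3 (z=39.0): ¬saturated=1−0.87=0.13, warm=0.07; AND[a·b] → w = 0.0091
R4 (z=62.0): ¬dry=1−0.84=0.16, hot=0.94; AND[a·b] → w = 0.1504
Weighted average = (0.7812·79.0 + 0.0609·13.0 + 0.0091·39.0 + 0.1504·62.0) / (0.7812 + 0.0609 + 0.0091 + 0.1504)
  = 72.1862 / 1.0016 = 72.07

72.07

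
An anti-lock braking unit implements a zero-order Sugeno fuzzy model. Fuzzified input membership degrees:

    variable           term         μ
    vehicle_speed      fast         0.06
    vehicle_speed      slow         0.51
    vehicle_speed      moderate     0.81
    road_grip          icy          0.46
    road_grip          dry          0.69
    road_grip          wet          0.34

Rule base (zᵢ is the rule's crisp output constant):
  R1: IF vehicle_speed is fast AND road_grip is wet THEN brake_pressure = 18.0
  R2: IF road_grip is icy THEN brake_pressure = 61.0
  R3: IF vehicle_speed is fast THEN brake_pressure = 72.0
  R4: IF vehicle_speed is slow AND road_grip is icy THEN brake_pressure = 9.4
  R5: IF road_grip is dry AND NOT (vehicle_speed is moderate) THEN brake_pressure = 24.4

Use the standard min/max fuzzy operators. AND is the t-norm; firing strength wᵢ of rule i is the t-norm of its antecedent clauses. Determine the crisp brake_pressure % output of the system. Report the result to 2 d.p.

34.49

R1 (z=18.0): fast=0.06, wet=0.34; AND[min(a, b)] → w = 0.06
R2 (z=61.0): icy=0.46 → w = 0.46
R3 (z=72.0): fast=0.06 → w = 0.06
R4 (z=9.4): slow=0.51, icy=0.46; AND[min(a, b)] → w = 0.46
R5 (z=24.4): dry=0.69, ¬moderate=1−0.81=0.19; AND[min(a, b)] → w = 0.19
Weighted average = (0.06·18.0 + 0.46·61.0 + 0.06·72.0 + 0.46·9.4 + 0.19·24.4) / (0.06 + 0.46 + 0.06 + 0.46 + 0.19)
  = 42.4200 / 1.2300 = 34.49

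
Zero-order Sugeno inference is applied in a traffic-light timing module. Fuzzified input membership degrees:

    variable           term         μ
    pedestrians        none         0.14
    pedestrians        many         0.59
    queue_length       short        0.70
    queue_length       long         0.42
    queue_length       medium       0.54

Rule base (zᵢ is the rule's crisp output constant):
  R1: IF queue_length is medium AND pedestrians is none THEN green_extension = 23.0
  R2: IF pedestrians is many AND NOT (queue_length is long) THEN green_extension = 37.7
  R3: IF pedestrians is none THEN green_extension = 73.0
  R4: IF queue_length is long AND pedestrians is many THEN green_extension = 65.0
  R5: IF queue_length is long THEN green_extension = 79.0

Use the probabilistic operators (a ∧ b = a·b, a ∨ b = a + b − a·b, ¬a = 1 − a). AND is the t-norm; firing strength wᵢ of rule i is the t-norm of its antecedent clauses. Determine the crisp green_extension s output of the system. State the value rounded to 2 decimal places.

R1 (z=23.0): medium=0.54, none=0.14; AND[a·b] → w = 0.0756
R2 (z=37.7): many=0.59, ¬long=1−0.42=0.58; AND[a·b] → w = 0.3422
R3 (z=73.0): none=0.14 → w = 0.1400
R4 (z=65.0): long=0.42, many=0.59; AND[a·b] → w = 0.2478
R5 (z=79.0): long=0.42 → w = 0.4200
Weighted average = (0.0756·23.0 + 0.3422·37.7 + 0.1400·73.0 + 0.2478·65.0 + 0.4200·79.0) / (0.0756 + 0.3422 + 0.1400 + 0.2478 + 0.4200)
  = 74.1467 / 1.2256 = 60.50

60.50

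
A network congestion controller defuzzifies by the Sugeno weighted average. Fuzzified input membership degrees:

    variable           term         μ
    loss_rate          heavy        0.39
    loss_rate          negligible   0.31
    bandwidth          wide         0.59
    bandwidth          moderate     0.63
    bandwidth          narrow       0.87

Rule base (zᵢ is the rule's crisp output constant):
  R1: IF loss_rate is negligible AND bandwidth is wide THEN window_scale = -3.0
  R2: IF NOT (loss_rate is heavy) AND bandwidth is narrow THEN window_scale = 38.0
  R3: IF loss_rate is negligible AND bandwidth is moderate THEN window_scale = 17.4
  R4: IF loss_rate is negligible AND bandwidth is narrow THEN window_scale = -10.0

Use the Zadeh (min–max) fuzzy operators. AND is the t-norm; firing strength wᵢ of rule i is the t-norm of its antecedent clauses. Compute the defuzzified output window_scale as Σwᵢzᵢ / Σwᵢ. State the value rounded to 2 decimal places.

15.94

R1 (z=-3.0): negligible=0.31, wide=0.59; AND[min(a, b)] → w = 0.31
R2 (z=38.0): ¬heavy=1−0.39=0.61, narrow=0.87; AND[min(a, b)] → w = 0.61
R3 (z=17.4): negligible=0.31, moderate=0.63; AND[min(a, b)] → w = 0.31
R4 (z=-10.0): negligible=0.31, narrow=0.87; AND[min(a, b)] → w = 0.31
Weighted average = (0.31·-3.0 + 0.61·38.0 + 0.31·17.4 + 0.31·-10.0) / (0.31 + 0.61 + 0.31 + 0.31)
  = 24.5440 / 1.5400 = 15.94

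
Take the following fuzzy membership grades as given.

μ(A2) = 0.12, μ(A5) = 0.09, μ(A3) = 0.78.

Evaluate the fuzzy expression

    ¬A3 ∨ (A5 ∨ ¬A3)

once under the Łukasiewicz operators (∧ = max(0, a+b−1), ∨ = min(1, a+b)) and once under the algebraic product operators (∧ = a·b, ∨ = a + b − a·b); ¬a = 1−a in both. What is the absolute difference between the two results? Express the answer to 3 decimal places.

0.084

Under Łukasiewicz:
  ¬A3 = 1 − 0.78 = 0.22
  ¬A3 = 1 − 0.78 = 0.22
  A5 ∨ ¬A3 = min(1, a+b) on (0.09, 0.22) = 0.31
  ¬A3 ∨ (A5 ∨ ¬A3) = min(1, a+b) on (0.22, 0.31) = 0.53
  → value = 0.5300
Under algebraic product:
  ¬A3 = 1 − 0.7800 = 0.2200
  ¬A3 = 1 − 0.7800 = 0.2200
  A5 ∨ ¬A3 = a + b − a·b on (0.0900, 0.2200) = 0.2902
  ¬A3 ∨ (A5 ∨ ¬A3) = a + b − a·b on (0.2200, 0.2902) = 0.4464
  → value = 0.4464
|0.5300 − 0.4464| = 0.084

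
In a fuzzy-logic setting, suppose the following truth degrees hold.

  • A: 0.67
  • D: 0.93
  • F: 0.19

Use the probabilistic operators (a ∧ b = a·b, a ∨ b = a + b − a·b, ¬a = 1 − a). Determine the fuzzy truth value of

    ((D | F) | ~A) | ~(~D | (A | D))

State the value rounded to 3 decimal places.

D | F = a + b − a·b on (0.9300, 0.1900) = 0.9433
~A = 1 − 0.6700 = 0.3300
(D | F) | ~A = a + b − a·b on (0.9433, 0.3300) = 0.9620
~D = 1 − 0.9300 = 0.0700
A | D = a + b − a·b on (0.6700, 0.9300) = 0.9769
~D | (A | D) = a + b − a·b on (0.0700, 0.9769) = 0.9785
~(~D | (A | D)) = 1 − 0.9785 = 0.0215
((D | F) | ~A) | ~(~D | (A | D)) = a + b − a·b on (0.9620, 0.0215) = 0.9628

0.963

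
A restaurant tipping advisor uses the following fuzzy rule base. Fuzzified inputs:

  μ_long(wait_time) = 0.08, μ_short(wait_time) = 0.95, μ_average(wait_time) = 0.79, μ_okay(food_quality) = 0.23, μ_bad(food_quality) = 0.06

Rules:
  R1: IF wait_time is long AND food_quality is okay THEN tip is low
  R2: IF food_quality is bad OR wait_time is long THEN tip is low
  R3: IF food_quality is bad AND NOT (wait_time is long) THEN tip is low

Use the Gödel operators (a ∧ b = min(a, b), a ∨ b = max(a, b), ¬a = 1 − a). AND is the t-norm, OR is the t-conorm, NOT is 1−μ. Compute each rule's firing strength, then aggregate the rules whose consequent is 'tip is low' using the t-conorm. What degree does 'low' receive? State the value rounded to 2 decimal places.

R1: long=0.08, okay=0.23; AND[min(a, b)] → w = 0.08
R2: bad=0.06, long=0.08; OR[max(a, b)] → w = 0.08
R3: bad=0.06, ¬long=1−0.08=0.92; AND[min(a, b)] → w = 0.06
Rules with consequent 'low': {R1, R2, R3} → strengths 0.08, 0.08, 0.06
Aggregate via t-conorm [max(a, b)]: 0.08

0.08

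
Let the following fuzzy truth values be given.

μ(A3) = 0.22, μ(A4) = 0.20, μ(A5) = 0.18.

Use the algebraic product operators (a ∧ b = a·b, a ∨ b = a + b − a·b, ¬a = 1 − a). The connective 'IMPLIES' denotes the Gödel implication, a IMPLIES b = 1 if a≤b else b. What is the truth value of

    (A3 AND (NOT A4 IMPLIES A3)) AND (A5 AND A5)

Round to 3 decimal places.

0.002

NOT A4 = 1 − 0.2000 = 0.8000
NOT A4 IMPLIES A3  [Gödel: 1 if a≤b else b] with a=0.8000, b=0.2200 → 0.2200
A3 AND (NOT A4 IMPLIES A3) = a·b on (0.2200, 0.2200) = 0.0484
A5 AND A5 = a·b on (0.1800, 0.1800) = 0.0324
(A3 AND (NOT A4 IMPLIES A3)) AND (A5 AND A5) = a·b on (0.0484, 0.0324) = 0.0016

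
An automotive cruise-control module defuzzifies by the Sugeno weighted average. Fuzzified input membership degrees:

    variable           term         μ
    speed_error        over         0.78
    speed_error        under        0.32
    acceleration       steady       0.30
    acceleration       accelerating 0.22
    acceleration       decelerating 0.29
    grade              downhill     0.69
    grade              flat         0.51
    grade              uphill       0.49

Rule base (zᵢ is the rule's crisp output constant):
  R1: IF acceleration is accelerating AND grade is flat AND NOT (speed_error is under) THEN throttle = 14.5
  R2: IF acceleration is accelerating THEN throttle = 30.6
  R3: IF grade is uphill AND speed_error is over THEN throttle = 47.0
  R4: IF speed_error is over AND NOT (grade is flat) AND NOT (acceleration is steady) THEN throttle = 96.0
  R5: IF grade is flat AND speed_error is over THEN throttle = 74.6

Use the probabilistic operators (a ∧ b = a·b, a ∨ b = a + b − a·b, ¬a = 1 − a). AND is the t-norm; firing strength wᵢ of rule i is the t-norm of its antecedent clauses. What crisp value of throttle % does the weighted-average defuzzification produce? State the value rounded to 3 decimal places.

60.395

R1 (z=14.5): accelerating=0.22, flat=0.51, ¬under=1−0.32=0.68; AND[a·b] → w = 0.0763
R2 (z=30.6): accelerating=0.22 → w = 0.2200
R3 (z=47.0): uphill=0.49, over=0.78; AND[a·b] → w = 0.3822
R4 (z=96.0): over=0.78, ¬flat=1−0.51=0.49, ¬steady=1−0.30=0.70; AND[a·b] → w = 0.2675
R5 (z=74.6): flat=0.51, over=0.78; AND[a·b] → w = 0.3978
Weighted average = (0.0763·14.5 + 0.2200·30.6 + 0.3822·47.0 + 0.2675·96.0 + 0.3978·74.6) / (0.0763 + 0.2200 + 0.3822 + 0.2675 + 0.3978)
  = 81.1614 / 1.3438 = 60.395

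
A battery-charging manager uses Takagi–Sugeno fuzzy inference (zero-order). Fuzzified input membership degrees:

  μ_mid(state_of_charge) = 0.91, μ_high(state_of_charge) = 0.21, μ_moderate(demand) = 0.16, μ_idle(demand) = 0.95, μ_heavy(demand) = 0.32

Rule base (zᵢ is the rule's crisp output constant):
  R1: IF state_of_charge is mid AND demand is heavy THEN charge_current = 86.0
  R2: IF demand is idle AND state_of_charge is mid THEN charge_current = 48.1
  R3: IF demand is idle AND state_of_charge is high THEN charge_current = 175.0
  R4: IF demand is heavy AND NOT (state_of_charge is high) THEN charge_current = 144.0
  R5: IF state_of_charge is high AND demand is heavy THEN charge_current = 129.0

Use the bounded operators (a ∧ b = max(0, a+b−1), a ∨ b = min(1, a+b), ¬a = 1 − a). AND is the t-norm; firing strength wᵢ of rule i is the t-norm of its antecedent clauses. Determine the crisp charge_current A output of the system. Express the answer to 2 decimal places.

77.20

R1 (z=86.0): mid=0.91, heavy=0.32; AND[max(0, a+b−1)] → w = 0.23
R2 (z=48.1): idle=0.95, mid=0.91; AND[max(0, a+b−1)] → w = 0.86
R3 (z=175.0): idle=0.95, high=0.21; AND[max(0, a+b−1)] → w = 0.16
R4 (z=144.0): heavy=0.32, ¬high=1−0.21=0.79; AND[max(0, a+b−1)] → w = 0.11
R5 (z=129.0): high=0.21, heavy=0.32; AND[max(0, a+b−1)] → w = 0.00
Weighted average = (0.23·86.0 + 0.86·48.1 + 0.16·175.0 + 0.11·144.0 + 0.00·129.0) / (0.23 + 0.86 + 0.16 + 0.11 + 0.00)
  = 104.9860 / 1.3600 = 77.20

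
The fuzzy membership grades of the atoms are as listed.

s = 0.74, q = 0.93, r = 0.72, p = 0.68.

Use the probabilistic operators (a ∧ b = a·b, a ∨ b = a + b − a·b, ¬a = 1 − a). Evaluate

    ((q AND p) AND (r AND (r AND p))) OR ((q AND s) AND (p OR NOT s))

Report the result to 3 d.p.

q AND p = a·b on (0.9300, 0.6800) = 0.6324
r AND p = a·b on (0.7200, 0.6800) = 0.4896
r AND (r AND p) = a·b on (0.7200, 0.4896) = 0.3525
(q AND p) AND (r AND (r AND p)) = a·b on (0.6324, 0.3525) = 0.2229
q AND s = a·b on (0.9300, 0.7400) = 0.6882
NOT s = 1 − 0.7400 = 0.2600
p OR NOT s = a + b − a·b on (0.6800, 0.2600) = 0.7632
(q AND s) AND (p OR NOT s) = a·b on (0.6882, 0.7632) = 0.5252
((q AND p) AND (r AND (r AND p))) OR ((q AND s) AND (p OR NOT s)) = a + b − a·b on (0.2229, 0.5252) = 0.6311

0.631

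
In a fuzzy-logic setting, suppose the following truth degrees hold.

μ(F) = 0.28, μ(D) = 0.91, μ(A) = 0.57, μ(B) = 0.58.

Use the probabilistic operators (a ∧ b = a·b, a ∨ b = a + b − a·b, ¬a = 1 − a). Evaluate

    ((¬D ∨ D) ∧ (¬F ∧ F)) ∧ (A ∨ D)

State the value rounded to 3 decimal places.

0.178

¬D = 1 − 0.9100 = 0.0900
¬D ∨ D = a + b − a·b on (0.0900, 0.9100) = 0.9181
¬F = 1 − 0.2800 = 0.7200
¬F ∧ F = a·b on (0.7200, 0.2800) = 0.2016
(¬D ∨ D) ∧ (¬F ∧ F) = a·b on (0.9181, 0.2016) = 0.1851
A ∨ D = a + b − a·b on (0.5700, 0.9100) = 0.9613
((¬D ∨ D) ∧ (¬F ∧ F)) ∧ (A ∨ D) = a·b on (0.1851, 0.9613) = 0.1779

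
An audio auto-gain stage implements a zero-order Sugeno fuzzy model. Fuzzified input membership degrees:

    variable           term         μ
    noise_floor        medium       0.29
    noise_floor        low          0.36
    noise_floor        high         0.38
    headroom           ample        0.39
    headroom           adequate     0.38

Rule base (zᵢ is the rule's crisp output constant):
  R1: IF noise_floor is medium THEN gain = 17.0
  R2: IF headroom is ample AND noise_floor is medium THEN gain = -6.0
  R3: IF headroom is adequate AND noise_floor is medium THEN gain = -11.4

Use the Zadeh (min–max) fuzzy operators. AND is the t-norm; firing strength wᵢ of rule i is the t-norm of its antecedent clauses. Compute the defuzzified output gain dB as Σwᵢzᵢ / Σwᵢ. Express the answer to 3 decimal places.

R1 (z=17.0): medium=0.29 → w = 0.29
R2 (z=-6.0): ample=0.39, medium=0.29; AND[min(a, b)] → w = 0.29
R3 (z=-11.4): adequate=0.38, medium=0.29; AND[min(a, b)] → w = 0.29
Weighted average = (0.29·17.0 + 0.29·-6.0 + 0.29·-11.4) / (0.29 + 0.29 + 0.29)
  = -0.1160 / 0.8700 = -0.133

-0.133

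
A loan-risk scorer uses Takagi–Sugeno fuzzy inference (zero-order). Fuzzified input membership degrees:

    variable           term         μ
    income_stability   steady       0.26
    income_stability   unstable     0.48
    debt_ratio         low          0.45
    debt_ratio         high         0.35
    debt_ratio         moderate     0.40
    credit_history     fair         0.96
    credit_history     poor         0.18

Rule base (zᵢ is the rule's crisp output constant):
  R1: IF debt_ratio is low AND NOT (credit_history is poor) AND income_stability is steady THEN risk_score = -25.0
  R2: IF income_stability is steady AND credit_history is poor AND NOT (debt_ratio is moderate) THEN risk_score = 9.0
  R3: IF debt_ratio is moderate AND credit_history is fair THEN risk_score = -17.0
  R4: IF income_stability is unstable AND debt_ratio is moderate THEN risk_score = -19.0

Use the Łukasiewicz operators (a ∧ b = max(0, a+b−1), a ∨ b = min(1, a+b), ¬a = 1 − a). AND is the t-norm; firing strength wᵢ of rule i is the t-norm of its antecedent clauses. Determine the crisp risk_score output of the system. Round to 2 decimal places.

R1 (z=-25.0): low=0.45, ¬poor=1−0.18=0.82, steady=0.26; AND[max(0, a+b−1)] → w = 0.00
R2 (z=9.0): steady=0.26, poor=0.18, ¬moderate=1−0.40=0.60; AND[max(0, a+b−1)] → w = 0.00
R3 (z=-17.0): moderate=0.40, fair=0.96; AND[max(0, a+b−1)] → w = 0.36
R4 (z=-19.0): unstable=0.48, moderate=0.40; AND[max(0, a+b−1)] → w = 0.00
Weighted average = (0.00·-25.0 + 0.00·9.0 + 0.36·-17.0 + 0.00·-19.0) / (0.00 + 0.00 + 0.36 + 0.00)
  = -6.1200 / 0.3600 = -17.00

-17.00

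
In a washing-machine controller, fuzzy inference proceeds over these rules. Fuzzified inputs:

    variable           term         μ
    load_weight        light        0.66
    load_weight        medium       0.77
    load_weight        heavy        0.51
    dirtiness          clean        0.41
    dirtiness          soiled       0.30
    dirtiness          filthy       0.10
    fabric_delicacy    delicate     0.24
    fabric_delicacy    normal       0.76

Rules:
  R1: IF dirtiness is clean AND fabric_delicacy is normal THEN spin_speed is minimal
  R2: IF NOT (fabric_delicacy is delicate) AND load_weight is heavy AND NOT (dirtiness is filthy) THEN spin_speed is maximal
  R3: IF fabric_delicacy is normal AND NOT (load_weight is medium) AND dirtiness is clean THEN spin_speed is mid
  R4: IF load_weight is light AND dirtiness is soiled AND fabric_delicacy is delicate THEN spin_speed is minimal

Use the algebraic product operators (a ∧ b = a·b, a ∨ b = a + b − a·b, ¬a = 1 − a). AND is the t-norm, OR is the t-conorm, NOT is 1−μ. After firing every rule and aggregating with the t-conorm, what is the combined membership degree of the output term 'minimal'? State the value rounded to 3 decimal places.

0.344

R1: clean=0.41, normal=0.76; AND[a·b] → w = 0.3116
R2: ¬delicate=1−0.24=0.76, heavy=0.51, ¬filthy=1−0.10=0.90; AND[a·b] → w = 0.3488
R3: normal=0.76, ¬medium=1−0.77=0.23, clean=0.41; AND[a·b] → w = 0.0717
R4: light=0.66, soiled=0.30, delicate=0.24; AND[a·b] → w = 0.0475
Rules with consequent 'minimal': {R1, R4} → strengths 0.3116, 0.0475
Aggregate via t-conorm [a + b − a·b]: 0.3443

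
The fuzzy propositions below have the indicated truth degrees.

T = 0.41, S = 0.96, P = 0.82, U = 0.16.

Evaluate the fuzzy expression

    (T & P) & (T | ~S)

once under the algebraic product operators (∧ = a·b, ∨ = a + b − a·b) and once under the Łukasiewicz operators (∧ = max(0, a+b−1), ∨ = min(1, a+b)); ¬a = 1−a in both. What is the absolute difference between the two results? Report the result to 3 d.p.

0.146

Under algebraic product:
  T & P = a·b on (0.4100, 0.8200) = 0.3362
  ~S = 1 − 0.9600 = 0.0400
  T | ~S = a + b − a·b on (0.4100, 0.0400) = 0.4336
  (T & P) & (T | ~S) = a·b on (0.3362, 0.4336) = 0.1458
  → value = 0.1458
Under Łukasiewicz:
  T & P = max(0, a+b−1) on (0.41, 0.82) = 0.23
  ~S = 1 − 0.96 = 0.04
  T | ~S = min(1, a+b) on (0.41, 0.04) = 0.45
  (T & P) & (T | ~S) = max(0, a+b−1) on (0.23, 0.45) = 0.00
  → value = 0.0000
|0.1458 − 0.0000| = 0.146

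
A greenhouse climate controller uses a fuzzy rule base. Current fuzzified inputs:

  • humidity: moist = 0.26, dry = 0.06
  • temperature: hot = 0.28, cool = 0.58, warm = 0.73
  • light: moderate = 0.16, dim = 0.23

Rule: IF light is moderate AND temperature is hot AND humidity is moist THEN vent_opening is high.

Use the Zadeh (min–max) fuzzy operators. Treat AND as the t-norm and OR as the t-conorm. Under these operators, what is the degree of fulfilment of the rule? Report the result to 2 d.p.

firing strength: moderate=0.16, hot=0.28, moist=0.26; AND[min(a, b)] → w = 0.16

0.16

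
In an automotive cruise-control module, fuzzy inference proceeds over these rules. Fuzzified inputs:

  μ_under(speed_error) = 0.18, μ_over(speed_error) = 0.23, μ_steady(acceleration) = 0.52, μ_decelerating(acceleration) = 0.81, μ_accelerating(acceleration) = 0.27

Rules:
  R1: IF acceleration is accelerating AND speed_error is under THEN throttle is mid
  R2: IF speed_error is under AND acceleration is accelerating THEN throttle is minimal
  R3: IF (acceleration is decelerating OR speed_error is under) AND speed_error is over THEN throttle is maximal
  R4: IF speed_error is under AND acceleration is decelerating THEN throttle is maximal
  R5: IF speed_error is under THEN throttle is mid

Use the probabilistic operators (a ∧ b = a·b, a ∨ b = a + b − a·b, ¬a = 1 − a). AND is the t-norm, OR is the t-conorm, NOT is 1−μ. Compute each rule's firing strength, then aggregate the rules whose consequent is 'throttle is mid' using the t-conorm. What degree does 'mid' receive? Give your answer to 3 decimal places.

R1: accelerating=0.27, under=0.18; AND[a·b] → w = 0.0486
R2: under=0.18, accelerating=0.27; AND[a·b] → w = 0.0486
R3: (decelerating=0.81 OR under=0.18) = 0.8442; AND[a·b] with over=0.23 → w = 0.1942
R4: under=0.18, decelerating=0.81; AND[a·b] → w = 0.1458
R5: under=0.18 → w = 0.1800
Rules with consequent 'mid': {R1, R5} → strengths 0.0486, 0.1800
Aggregate via t-conorm [a + b − a·b]: 0.2199

0.220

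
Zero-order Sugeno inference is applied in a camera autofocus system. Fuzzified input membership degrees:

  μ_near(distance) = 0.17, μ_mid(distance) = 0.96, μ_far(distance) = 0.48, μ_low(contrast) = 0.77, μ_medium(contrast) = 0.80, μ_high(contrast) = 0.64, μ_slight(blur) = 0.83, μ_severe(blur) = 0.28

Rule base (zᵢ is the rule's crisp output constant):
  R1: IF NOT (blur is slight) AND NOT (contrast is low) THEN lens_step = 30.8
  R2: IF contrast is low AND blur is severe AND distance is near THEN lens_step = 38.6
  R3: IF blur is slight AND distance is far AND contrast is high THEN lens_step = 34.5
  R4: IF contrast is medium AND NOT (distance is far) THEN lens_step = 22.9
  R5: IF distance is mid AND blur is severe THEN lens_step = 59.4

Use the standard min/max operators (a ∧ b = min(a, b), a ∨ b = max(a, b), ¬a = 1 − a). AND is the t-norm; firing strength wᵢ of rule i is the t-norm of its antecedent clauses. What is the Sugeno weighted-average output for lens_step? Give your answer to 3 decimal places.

35.122

R1 (z=30.8): ¬slight=1−0.83=0.17, ¬low=1−0.77=0.23; AND[min(a, b)] → w = 0.17
R2 (z=38.6): low=0.77, severe=0.28, near=0.17; AND[min(a, b)] → w = 0.17
R3 (z=34.5): slight=0.83, far=0.48, high=0.64; AND[min(a, b)] → w = 0.48
R4 (z=22.9): medium=0.80, ¬far=1−0.48=0.52; AND[min(a, b)] → w = 0.52
R5 (z=59.4): mid=0.96, severe=0.28; AND[min(a, b)] → w = 0.28
Weighted average = (0.17·30.8 + 0.17·38.6 + 0.48·34.5 + 0.52·22.9 + 0.28·59.4) / (0.17 + 0.17 + 0.48 + 0.52 + 0.28)
  = 56.8980 / 1.6200 = 35.122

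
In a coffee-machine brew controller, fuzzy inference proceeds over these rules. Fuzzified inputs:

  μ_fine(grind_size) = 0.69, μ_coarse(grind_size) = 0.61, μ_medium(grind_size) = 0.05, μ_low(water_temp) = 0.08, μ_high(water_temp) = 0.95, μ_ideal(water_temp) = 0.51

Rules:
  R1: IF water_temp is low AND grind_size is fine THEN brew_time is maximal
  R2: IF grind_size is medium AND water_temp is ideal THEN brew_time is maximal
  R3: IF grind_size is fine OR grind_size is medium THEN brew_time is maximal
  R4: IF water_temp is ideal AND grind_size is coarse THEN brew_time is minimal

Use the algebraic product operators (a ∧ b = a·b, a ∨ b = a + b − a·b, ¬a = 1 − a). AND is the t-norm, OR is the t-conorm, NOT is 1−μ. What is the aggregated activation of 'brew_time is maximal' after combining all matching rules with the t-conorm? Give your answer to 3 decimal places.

R1: low=0.08, fine=0.69; AND[a·b] → w = 0.0552
R2: medium=0.05, ideal=0.51; AND[a·b] → w = 0.0255
R3: fine=0.69, medium=0.05; OR[a + b − a·b] → w = 0.7055
R4: ideal=0.51, coarse=0.61; AND[a·b] → w = 0.3111
Rules with consequent 'maximal': {R1, R2, R3} → strengths 0.0552, 0.0255, 0.7055
Aggregate via t-conorm [a + b − a·b]: 0.7289

0.729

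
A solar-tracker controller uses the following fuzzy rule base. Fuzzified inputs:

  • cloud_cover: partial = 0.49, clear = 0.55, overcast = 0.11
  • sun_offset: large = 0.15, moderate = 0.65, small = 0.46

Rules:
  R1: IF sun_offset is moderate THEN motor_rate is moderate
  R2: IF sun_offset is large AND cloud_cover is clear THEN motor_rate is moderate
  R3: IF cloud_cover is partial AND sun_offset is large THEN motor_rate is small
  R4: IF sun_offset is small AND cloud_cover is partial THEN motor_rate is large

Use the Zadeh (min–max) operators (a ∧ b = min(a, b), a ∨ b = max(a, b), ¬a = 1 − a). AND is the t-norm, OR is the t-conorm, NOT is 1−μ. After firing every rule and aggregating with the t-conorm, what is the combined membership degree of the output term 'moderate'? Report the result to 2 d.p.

0.65

R1: moderate=0.65 → w = 0.65
R2: large=0.15, clear=0.55; AND[min(a, b)] → w = 0.15
R3: partial=0.49, large=0.15; AND[min(a, b)] → w = 0.15
R4: small=0.46, partial=0.49; AND[min(a, b)] → w = 0.46
Rules with consequent 'moderate': {R1, R2} → strengths 0.65, 0.15
Aggregate via t-conorm [max(a, b)]: 0.65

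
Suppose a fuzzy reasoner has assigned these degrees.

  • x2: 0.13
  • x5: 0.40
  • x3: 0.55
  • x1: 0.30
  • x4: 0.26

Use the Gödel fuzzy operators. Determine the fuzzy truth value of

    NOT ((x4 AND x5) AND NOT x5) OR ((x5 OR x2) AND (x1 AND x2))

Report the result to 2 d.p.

x4 AND x5 = min(a, b) on (0.26, 0.40) = 0.26
NOT x5 = 1 − 0.40 = 0.60
(x4 AND x5) AND NOT x5 = min(a, b) on (0.26, 0.60) = 0.26
NOT ((x4 AND x5) AND NOT x5) = 1 − 0.26 = 0.74
x5 OR x2 = max(a, b) on (0.40, 0.13) = 0.40
x1 AND x2 = min(a, b) on (0.30, 0.13) = 0.13
(x5 OR x2) AND (x1 AND x2) = min(a, b) on (0.40, 0.13) = 0.13
NOT ((x4 AND x5) AND NOT x5) OR ((x5 OR x2) AND (x1 AND x2)) = max(a, b) on (0.74, 0.13) = 0.74

0.74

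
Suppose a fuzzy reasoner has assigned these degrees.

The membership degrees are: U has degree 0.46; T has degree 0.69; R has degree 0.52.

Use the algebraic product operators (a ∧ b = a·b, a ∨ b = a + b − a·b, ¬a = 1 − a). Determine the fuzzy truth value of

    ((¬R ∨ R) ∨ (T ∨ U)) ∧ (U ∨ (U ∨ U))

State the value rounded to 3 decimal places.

0.807

¬R = 1 − 0.5200 = 0.4800
¬R ∨ R = a + b − a·b on (0.4800, 0.5200) = 0.7504
T ∨ U = a + b − a·b on (0.6900, 0.4600) = 0.8326
(¬R ∨ R) ∨ (T ∨ U) = a + b − a·b on (0.7504, 0.8326) = 0.9582
U ∨ U = a + b − a·b on (0.4600, 0.4600) = 0.7084
U ∨ (U ∨ U) = a + b − a·b on (0.4600, 0.7084) = 0.8425
((¬R ∨ R) ∨ (T ∨ U)) ∧ (U ∨ (U ∨ U)) = a·b on (0.9582, 0.8425) = 0.8073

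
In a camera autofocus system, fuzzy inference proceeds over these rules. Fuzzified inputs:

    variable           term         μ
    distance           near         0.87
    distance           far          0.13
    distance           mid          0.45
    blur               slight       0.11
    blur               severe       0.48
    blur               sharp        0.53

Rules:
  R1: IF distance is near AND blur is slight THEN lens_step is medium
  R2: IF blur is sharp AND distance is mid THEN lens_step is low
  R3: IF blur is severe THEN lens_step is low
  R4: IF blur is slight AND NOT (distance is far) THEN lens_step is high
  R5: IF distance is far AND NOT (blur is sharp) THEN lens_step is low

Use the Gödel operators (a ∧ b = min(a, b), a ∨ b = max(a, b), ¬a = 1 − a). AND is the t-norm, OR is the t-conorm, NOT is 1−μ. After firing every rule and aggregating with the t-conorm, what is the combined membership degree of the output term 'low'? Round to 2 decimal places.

0.48

R1: near=0.87, slight=0.11; AND[min(a, b)] → w = 0.11
R2: sharp=0.53, mid=0.45; AND[min(a, b)] → w = 0.45
R3: severe=0.48 → w = 0.48
R4: slight=0.11, ¬far=1−0.13=0.87; AND[min(a, b)] → w = 0.11
R5: far=0.13, ¬sharp=1−0.53=0.47; AND[min(a, b)] → w = 0.13
Rules with consequent 'low': {R2, R3, R5} → strengths 0.45, 0.48, 0.13
Aggregate via t-conorm [max(a, b)]: 0.48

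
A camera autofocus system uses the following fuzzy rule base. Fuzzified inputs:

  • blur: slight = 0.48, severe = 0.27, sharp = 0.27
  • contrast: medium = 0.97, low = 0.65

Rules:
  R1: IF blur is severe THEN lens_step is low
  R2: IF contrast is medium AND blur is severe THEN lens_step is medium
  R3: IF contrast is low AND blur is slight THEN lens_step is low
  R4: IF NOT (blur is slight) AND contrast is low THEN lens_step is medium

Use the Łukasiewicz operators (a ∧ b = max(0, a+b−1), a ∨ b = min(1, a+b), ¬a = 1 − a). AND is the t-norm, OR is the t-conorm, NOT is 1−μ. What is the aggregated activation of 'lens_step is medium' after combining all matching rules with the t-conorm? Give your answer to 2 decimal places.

R1: severe=0.27 → w = 0.27
R2: medium=0.97, severe=0.27; AND[max(0, a+b−1)] → w = 0.24
R3: low=0.65, slight=0.48; AND[max(0, a+b−1)] → w = 0.13
R4: ¬slight=1−0.48=0.52, low=0.65; AND[max(0, a+b−1)] → w = 0.17
Rules with consequent 'medium': {R2, R4} → strengths 0.24, 0.17
Aggregate via t-conorm [min(1, a+b)]: 0.41

0.41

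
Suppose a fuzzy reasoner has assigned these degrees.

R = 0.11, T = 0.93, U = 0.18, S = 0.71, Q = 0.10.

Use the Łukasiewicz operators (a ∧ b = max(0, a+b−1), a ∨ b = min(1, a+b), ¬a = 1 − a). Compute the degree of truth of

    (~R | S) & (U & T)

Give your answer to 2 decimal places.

~R = 1 − 0.11 = 0.89
~R | S = min(1, a+b) on (0.89, 0.71) = 1.00
U & T = max(0, a+b−1) on (0.18, 0.93) = 0.11
(~R | S) & (U & T) = max(0, a+b−1) on (1.00, 0.11) = 0.11

0.11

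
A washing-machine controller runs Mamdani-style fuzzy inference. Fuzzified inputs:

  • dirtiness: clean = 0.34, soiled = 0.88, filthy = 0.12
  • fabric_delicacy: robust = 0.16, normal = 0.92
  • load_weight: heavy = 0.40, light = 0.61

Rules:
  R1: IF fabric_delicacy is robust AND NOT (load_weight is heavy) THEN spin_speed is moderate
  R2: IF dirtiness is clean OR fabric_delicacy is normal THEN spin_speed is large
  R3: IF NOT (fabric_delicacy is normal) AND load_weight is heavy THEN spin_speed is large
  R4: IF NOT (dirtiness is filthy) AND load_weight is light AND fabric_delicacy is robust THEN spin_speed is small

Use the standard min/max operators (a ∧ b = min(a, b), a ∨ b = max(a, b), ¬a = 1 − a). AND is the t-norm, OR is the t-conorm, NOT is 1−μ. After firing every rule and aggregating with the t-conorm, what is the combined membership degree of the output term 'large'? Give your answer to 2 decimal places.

R1: robust=0.16, ¬heavy=1−0.40=0.60; AND[min(a, b)] → w = 0.16
R2: clean=0.34, normal=0.92; OR[max(a, b)] → w = 0.92
R3: ¬normal=1−0.92=0.08, heavy=0.40; AND[min(a, b)] → w = 0.08
R4: ¬filthy=1−0.12=0.88, light=0.61, robust=0.16; AND[min(a, b)] → w = 0.16
Rules with consequent 'large': {R2, R3} → strengths 0.92, 0.08
Aggregate via t-conorm [max(a, b)]: 0.92

0.92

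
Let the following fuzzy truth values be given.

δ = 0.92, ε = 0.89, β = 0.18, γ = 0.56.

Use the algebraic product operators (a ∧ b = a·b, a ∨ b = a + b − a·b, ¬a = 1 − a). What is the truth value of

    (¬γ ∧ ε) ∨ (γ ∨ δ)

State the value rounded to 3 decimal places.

0.979

¬γ = 1 − 0.5600 = 0.4400
¬γ ∧ ε = a·b on (0.4400, 0.8900) = 0.3916
γ ∨ δ = a + b − a·b on (0.5600, 0.9200) = 0.9648
(¬γ ∧ ε) ∨ (γ ∨ δ) = a + b − a·b on (0.3916, 0.9648) = 0.9786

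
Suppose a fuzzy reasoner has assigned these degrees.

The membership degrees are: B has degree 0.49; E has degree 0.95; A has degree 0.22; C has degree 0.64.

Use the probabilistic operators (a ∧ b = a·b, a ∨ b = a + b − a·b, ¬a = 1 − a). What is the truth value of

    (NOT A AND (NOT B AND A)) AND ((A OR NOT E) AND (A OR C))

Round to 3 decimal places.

NOT A = 1 − 0.2200 = 0.7800
NOT B = 1 − 0.4900 = 0.5100
NOT B AND A = a·b on (0.5100, 0.2200) = 0.1122
NOT A AND (NOT B AND A) = a·b on (0.7800, 0.1122) = 0.0875
NOT E = 1 − 0.9500 = 0.0500
A OR NOT E = a + b − a·b on (0.2200, 0.0500) = 0.2590
A OR C = a + b − a·b on (0.2200, 0.6400) = 0.7192
(A OR NOT E) AND (A OR C) = a·b on (0.2590, 0.7192) = 0.1863
(NOT A AND (NOT B AND A)) AND ((A OR NOT E) AND (A OR C)) = a·b on (0.0875, 0.1863) = 0.0163

0.016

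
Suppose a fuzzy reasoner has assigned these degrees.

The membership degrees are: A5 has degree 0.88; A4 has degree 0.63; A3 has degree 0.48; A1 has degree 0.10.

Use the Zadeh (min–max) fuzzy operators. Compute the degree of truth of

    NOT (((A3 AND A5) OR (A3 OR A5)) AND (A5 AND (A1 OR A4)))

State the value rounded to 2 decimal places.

0.37

A3 AND A5 = min(a, b) on (0.48, 0.88) = 0.48
A3 OR A5 = max(a, b) on (0.48, 0.88) = 0.88
(A3 AND A5) OR (A3 OR A5) = max(a, b) on (0.48, 0.88) = 0.88
A1 OR A4 = max(a, b) on (0.10, 0.63) = 0.63
A5 AND (A1 OR A4) = min(a, b) on (0.88, 0.63) = 0.63
((A3 AND A5) OR (A3 OR A5)) AND (A5 AND (A1 OR A4)) = min(a, b) on (0.88, 0.63) = 0.63
NOT (((A3 AND A5) OR (A3 OR A5)) AND (A5 AND (A1 OR A4))) = 1 − 0.63 = 0.37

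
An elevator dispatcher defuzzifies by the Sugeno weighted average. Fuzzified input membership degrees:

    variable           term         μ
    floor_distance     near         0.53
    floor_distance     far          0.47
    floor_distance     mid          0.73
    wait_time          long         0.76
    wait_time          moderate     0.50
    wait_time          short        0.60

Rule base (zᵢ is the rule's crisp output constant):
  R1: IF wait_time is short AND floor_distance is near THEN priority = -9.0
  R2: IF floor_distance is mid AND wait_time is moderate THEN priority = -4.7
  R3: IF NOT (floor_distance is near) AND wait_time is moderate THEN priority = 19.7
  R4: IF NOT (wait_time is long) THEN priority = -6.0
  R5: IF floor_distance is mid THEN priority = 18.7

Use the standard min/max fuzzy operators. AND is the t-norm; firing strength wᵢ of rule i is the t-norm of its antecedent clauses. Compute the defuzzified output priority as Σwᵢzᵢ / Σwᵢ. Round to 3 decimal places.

R1 (z=-9.0): short=0.60, near=0.53; AND[min(a, b)] → w = 0.53
R2 (z=-4.7): mid=0.73, moderate=0.50; AND[min(a, b)] → w = 0.50
R3 (z=19.7): ¬near=1−0.53=0.47, moderate=0.50; AND[min(a, b)] → w = 0.47
R4 (z=-6.0): ¬long=1−0.76=0.24 → w = 0.24
R5 (z=18.7): mid=0.73 → w = 0.73
Weighted average = (0.53·-9.0 + 0.50·-4.7 + 0.47·19.7 + 0.24·-6.0 + 0.73·18.7) / (0.53 + 0.50 + 0.47 + 0.24 + 0.73)
  = 14.3500 / 2.4700 = 5.810

5.810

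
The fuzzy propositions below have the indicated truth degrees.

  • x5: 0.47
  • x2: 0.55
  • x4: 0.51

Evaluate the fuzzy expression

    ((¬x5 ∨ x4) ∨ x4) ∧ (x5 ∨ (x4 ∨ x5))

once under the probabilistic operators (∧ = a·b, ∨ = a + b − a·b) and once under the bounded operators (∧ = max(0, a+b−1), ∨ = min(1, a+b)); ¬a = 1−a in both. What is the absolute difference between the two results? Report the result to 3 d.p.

0.235

Under probabilistic:
  ¬x5 = 1 − 0.4700 = 0.5300
  ¬x5 ∨ x4 = a + b − a·b on (0.5300, 0.5100) = 0.7697
  (¬x5 ∨ x4) ∨ x4 = a + b − a·b on (0.7697, 0.5100) = 0.8872
  x4 ∨ x5 = a + b − a·b on (0.5100, 0.4700) = 0.7403
  x5 ∨ (x4 ∨ x5) = a + b − a·b on (0.4700, 0.7403) = 0.8624
  ((¬x5 ∨ x4) ∨ x4) ∧ (x5 ∨ (x4 ∨ x5)) = a·b on (0.8872, 0.8624) = 0.7650
  → value = 0.7650
Under bounded:
  ¬x5 = 1 − 0.47 = 0.53
  ¬x5 ∨ x4 = min(1, a+b) on (0.53, 0.51) = 1.00
  (¬x5 ∨ x4) ∨ x4 = min(1, a+b) on (1.00, 0.51) = 1.00
  x4 ∨ x5 = min(1, a+b) on (0.51, 0.47) = 0.98
  x5 ∨ (x4 ∨ x5) = min(1, a+b) on (0.47, 0.98) = 1.00
  ((¬x5 ∨ x4) ∨ x4) ∧ (x5 ∨ (x4 ∨ x5)) = max(0, a+b−1) on (1.00, 1.00) = 1.00
  → value = 1.0000
|0.7650 − 1.0000| = 0.235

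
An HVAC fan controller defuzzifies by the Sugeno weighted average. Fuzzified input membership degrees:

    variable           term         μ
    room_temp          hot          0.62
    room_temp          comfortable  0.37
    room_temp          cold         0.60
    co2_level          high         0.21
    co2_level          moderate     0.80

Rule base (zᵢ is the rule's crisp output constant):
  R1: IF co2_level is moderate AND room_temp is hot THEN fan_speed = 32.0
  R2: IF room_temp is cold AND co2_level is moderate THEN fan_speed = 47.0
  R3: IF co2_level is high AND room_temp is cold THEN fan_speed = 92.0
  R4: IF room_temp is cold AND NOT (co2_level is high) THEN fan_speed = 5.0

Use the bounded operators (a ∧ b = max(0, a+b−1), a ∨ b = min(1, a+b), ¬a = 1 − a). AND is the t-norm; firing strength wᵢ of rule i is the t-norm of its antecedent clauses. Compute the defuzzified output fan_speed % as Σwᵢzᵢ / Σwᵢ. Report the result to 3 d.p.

R1 (z=32.0): moderate=0.80, hot=0.62; AND[max(0, a+b−1)] → w = 0.42
R2 (z=47.0): cold=0.60, moderate=0.80; AND[max(0, a+b−1)] → w = 0.40
R3 (z=92.0): high=0.21, cold=0.60; AND[max(0, a+b−1)] → w = 0.00
R4 (z=5.0): cold=0.60, ¬high=1−0.21=0.79; AND[max(0, a+b−1)] → w = 0.39
Weighted average = (0.42·32.0 + 0.40·47.0 + 0.00·92.0 + 0.39·5.0) / (0.42 + 0.40 + 0.00 + 0.39)
  = 34.1900 / 1.2100 = 28.256

28.256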